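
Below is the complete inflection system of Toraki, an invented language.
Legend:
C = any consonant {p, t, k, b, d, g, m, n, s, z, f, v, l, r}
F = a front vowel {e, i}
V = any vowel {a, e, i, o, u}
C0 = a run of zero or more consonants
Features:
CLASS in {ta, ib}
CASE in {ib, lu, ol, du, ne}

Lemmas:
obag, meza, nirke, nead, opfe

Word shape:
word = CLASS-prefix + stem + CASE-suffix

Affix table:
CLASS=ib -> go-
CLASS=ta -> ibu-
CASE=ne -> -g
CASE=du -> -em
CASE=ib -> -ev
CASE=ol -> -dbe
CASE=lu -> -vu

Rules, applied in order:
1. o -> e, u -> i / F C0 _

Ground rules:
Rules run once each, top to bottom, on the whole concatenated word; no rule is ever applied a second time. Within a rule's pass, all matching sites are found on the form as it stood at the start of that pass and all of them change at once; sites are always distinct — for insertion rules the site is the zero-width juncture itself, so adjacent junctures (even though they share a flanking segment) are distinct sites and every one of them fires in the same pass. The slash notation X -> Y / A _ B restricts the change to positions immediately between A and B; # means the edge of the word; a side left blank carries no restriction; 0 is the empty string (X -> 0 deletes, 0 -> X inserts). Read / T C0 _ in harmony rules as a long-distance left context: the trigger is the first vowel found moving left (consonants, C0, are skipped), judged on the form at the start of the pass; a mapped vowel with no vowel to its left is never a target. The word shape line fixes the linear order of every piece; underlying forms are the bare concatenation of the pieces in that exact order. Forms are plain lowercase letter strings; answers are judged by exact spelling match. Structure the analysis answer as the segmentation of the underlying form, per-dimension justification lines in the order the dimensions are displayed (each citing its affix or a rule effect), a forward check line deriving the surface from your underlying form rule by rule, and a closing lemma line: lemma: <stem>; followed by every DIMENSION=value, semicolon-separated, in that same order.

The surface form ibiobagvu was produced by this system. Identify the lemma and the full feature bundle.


underlying: ibu-obag-vu
CLASS=ta - signalled by the affix ibu-
CASE=lu - signalled by the affix -vu
check: ibuobagvu -> ibiobagvu
lemma: obag; CLASS=ta; CASE=lu


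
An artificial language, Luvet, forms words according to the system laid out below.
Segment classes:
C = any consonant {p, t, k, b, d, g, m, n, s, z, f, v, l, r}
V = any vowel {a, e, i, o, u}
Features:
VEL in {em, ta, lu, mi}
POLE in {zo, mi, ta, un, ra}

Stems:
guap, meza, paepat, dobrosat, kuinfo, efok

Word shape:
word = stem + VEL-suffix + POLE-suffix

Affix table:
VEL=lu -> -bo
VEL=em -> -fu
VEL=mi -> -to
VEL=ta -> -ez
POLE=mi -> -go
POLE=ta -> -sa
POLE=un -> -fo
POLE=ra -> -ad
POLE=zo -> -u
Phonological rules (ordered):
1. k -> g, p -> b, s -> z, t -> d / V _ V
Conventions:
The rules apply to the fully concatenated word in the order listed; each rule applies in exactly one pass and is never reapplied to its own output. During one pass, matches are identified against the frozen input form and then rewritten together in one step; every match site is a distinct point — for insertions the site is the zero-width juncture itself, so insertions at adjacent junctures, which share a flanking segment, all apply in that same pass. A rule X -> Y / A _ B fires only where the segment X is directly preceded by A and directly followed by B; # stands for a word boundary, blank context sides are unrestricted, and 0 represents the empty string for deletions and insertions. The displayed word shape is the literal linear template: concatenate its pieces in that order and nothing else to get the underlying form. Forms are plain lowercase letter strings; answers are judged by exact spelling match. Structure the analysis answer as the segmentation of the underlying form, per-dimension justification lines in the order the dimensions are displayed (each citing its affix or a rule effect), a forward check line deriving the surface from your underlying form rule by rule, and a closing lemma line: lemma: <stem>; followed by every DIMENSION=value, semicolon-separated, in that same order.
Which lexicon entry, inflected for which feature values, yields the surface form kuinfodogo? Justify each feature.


underlying: kuinfo-to-go
VEL=mi - signalled by the affix -to
POLE=mi - signalled by the affix -go
check: kuinfotogo -> kuinfodogo
lemma: kuinfo; VEL=mi; POLE=mi


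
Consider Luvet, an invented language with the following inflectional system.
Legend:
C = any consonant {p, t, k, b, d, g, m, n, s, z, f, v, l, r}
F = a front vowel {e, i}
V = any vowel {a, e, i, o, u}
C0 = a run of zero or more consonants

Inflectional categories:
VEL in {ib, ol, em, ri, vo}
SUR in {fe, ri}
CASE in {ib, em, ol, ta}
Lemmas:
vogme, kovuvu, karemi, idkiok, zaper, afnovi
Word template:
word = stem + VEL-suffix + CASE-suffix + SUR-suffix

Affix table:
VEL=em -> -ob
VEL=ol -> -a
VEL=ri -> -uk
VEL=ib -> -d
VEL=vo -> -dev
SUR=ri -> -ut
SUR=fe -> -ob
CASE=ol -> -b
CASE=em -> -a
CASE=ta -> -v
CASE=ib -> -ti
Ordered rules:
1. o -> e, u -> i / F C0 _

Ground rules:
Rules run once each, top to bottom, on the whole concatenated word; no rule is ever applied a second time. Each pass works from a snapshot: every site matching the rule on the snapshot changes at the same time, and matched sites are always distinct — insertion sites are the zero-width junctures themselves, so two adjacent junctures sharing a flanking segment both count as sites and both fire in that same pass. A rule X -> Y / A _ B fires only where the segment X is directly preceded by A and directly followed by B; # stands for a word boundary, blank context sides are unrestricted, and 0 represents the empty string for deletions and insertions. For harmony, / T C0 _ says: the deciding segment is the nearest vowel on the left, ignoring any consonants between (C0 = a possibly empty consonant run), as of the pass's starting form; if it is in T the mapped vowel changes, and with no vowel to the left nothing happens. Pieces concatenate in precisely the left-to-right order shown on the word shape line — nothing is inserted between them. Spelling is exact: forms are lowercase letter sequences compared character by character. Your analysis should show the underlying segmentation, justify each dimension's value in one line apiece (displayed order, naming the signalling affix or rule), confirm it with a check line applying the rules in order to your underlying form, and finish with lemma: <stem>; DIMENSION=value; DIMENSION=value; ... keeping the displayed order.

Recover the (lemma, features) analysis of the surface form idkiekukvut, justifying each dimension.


underlying: idkiok-uk-v-ut
VEL=ri - signalled by the affix -uk
SUR=ri - signalled by the affix -ut
CASE=ta - signalled by the affix -v
check: idkiokukvut -> idkiekukvut
lemma: idkiok; VEL=ri; SUR=ri; CASE=ta


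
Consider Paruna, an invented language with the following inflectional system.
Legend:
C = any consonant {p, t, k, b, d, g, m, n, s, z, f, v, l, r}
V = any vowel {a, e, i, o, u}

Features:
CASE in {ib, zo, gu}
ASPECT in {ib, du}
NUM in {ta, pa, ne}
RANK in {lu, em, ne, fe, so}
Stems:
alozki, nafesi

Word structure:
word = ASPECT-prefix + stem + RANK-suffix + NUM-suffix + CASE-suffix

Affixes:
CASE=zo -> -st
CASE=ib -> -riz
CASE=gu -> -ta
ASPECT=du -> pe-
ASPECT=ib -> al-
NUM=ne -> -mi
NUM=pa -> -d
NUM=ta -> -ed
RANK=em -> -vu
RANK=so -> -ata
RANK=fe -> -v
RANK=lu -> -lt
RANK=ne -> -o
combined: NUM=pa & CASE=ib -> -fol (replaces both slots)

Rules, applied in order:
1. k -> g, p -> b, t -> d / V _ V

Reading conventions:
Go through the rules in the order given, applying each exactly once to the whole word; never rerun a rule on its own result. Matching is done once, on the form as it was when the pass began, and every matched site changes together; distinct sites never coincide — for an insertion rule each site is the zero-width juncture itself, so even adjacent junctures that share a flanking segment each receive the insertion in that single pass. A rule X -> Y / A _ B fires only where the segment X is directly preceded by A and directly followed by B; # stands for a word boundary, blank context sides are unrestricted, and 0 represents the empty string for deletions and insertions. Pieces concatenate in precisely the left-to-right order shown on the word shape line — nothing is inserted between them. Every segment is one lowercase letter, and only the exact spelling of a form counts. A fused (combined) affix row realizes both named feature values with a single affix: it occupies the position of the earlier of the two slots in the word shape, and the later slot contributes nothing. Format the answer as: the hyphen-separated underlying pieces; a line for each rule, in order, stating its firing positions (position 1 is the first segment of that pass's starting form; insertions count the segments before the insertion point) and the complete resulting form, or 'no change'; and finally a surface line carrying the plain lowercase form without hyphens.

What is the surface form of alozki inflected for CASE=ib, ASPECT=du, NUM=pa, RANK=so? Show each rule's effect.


underlying: pe-alozki-ata-fol
1. k -> g, p -> b, t -> d / V _ V: fires at position(s) 10: pealozkiadafol
surface: pealozkiadafol


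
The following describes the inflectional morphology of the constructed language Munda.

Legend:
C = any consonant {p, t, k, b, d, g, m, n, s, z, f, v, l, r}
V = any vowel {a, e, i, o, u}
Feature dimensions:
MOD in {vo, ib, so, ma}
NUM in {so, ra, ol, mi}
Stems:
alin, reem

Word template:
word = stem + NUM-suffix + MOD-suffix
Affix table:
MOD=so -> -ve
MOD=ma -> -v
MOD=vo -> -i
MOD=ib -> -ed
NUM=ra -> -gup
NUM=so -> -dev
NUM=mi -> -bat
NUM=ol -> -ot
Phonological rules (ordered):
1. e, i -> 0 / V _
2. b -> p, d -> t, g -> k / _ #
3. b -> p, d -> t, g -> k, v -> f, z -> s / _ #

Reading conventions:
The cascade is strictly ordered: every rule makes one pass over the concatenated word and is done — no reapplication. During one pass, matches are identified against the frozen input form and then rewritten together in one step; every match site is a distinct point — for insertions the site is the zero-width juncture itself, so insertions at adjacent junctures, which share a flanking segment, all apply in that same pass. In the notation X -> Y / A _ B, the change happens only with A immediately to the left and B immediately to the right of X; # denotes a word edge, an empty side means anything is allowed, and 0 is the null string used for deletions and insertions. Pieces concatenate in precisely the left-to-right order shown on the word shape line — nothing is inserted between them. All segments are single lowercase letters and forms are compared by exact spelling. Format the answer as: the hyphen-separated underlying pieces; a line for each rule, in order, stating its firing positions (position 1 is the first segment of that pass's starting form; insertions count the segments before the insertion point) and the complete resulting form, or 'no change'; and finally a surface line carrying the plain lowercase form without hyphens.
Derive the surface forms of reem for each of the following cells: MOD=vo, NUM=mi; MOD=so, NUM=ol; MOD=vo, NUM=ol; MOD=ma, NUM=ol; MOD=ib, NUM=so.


cell MOD=vo, NUM=mi:
underlying: reem-bat-i
1. e, i -> 0 / V _: fires at position(s) 3: rembati
2. b -> p, d -> t, g -> k / _ #: no change
3. b -> p, d -> t, g -> k, v -> f, z -> s / _ #: no change
surface: rembati

cell MOD=so, NUM=ol:
underlying: reem-ot-ve
1. e, i -> 0 / V _: fires at position(s) 3: remotve
2. b -> p, d -> t, g -> k / _ #: no change
3. b -> p, d -> t, g -> k, v -> f, z -> s / _ #: no change
surface: remotve

cell MOD=vo, NUM=ol:
underlying: reem-ot-i
1. e, i -> 0 / V _: fires at position(s) 3: remoti
2. b -> p, d -> t, g -> k / _ #: no change
3. b -> p, d -> t, g -> k, v -> f, z -> s / _ #: no change
surface: remoti

cell MOD=ma, NUM=ol:
underlying: reem-ot-v
1. e, i -> 0 / V _: fires at position(s) 3: remotv
2. b -> p, d -> t, g -> k / _ #: no change
3. b -> p, d -> t, g -> k, v -> f, z -> s / _ #: fires at position(s) 6: remotf
surface: remotf

cell MOD=ib, NUM=so:
underlying: reem-dev-ed
1. e, i -> 0 / V _: fires at position(s) 3: remdeved
2. b -> p, d -> t, g -> k / _ #: fires at position(s) 8: remdevet
3. b -> p, d -> t, g -> k, v -> f, z -> s / _ #: no change
surface: remdevet


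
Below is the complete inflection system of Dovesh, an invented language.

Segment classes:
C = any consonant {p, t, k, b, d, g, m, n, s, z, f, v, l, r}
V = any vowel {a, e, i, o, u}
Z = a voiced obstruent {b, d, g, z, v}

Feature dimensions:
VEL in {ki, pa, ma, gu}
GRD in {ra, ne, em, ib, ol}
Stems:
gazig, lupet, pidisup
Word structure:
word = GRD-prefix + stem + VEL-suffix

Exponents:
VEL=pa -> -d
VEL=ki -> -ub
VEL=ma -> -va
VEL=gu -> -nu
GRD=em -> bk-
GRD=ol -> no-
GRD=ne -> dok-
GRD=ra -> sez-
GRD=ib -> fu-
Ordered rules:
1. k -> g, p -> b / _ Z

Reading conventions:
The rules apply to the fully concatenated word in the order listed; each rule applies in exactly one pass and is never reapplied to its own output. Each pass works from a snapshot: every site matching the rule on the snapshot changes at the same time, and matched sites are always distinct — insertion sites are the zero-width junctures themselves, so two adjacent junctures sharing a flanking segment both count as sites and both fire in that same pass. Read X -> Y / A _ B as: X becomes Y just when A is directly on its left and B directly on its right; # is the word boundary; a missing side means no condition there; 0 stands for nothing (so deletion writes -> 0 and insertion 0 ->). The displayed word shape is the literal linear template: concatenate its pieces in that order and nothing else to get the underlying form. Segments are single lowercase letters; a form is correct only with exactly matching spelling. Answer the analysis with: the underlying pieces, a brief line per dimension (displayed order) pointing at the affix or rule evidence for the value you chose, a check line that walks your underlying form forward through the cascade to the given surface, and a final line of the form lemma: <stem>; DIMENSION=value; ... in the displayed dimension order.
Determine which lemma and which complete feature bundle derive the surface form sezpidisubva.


underlying: sez-pidisup-va
VEL=ma - signalled by the affix -va
GRD=ra - signalled by the affix sez-
check: sezpidisupva -> sezpidisubva
lemma: pidisup; VEL=ma; GRD=ra


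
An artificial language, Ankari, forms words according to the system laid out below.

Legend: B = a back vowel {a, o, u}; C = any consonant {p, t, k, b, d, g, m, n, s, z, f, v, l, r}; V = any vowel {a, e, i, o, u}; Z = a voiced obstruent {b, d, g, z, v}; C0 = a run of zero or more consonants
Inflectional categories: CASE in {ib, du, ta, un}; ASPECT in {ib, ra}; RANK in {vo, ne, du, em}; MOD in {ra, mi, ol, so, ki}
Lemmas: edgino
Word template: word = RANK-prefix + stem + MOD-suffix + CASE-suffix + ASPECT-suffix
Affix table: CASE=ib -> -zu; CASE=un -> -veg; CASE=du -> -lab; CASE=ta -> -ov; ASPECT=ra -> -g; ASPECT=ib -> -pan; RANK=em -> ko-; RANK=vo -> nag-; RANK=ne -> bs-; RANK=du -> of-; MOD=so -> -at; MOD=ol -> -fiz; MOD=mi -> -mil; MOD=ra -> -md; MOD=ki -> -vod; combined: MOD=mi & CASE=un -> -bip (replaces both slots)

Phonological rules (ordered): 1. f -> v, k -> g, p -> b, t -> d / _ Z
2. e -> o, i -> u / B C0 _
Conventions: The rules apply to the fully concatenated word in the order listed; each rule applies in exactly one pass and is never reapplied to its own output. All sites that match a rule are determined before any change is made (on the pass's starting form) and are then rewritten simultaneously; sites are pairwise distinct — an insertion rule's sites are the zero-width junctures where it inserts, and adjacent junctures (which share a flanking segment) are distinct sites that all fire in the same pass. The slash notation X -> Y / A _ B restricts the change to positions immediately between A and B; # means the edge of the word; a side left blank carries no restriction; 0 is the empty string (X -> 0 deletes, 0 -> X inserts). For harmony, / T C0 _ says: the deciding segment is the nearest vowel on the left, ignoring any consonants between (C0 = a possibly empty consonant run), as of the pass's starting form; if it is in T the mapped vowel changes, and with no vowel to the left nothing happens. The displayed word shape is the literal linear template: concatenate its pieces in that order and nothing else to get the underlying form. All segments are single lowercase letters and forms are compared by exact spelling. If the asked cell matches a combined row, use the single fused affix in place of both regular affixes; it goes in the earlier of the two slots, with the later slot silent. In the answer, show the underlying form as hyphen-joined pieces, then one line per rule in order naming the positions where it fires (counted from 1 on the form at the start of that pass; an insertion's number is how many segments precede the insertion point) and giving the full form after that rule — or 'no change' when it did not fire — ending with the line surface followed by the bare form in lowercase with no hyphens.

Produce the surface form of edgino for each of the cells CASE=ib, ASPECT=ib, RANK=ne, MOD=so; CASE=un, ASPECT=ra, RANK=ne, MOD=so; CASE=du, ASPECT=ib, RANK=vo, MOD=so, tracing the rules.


cell CASE=ib, ASPECT=ib, RANK=ne, MOD=so:
underlying: bs-edgino-at-zu-pan
1. f -> v, k -> g, p -> b, t -> d / _ Z: fires at position(s) 10: bsedginoadzupan
2. e -> o, i -> u / B C0 _: no change
surface: bsedginoadzupan

cell CASE=un, ASPECT=ra, RANK=ne, MOD=so:
underlying: bs-edgino-at-veg-g
1. f -> v, k -> g, p -> b, t -> d / _ Z: fires at position(s) 10: bsedginoadvegg
2. e -> o, i -> u / B C0 _: fires at position(s) 12: bsedginoadvogg
surface: bsedginoadvogg

cell CASE=du, ASPECT=ib, RANK=vo, MOD=so:
underlying: nag-edgino-at-lab-pan
1. f -> v, k -> g, p -> b, t -> d / _ Z: no change
2. e -> o, i -> u / B C0 _: fires at position(s) 4: nagodginoatlabpan
surface: nagodginoatlabpan


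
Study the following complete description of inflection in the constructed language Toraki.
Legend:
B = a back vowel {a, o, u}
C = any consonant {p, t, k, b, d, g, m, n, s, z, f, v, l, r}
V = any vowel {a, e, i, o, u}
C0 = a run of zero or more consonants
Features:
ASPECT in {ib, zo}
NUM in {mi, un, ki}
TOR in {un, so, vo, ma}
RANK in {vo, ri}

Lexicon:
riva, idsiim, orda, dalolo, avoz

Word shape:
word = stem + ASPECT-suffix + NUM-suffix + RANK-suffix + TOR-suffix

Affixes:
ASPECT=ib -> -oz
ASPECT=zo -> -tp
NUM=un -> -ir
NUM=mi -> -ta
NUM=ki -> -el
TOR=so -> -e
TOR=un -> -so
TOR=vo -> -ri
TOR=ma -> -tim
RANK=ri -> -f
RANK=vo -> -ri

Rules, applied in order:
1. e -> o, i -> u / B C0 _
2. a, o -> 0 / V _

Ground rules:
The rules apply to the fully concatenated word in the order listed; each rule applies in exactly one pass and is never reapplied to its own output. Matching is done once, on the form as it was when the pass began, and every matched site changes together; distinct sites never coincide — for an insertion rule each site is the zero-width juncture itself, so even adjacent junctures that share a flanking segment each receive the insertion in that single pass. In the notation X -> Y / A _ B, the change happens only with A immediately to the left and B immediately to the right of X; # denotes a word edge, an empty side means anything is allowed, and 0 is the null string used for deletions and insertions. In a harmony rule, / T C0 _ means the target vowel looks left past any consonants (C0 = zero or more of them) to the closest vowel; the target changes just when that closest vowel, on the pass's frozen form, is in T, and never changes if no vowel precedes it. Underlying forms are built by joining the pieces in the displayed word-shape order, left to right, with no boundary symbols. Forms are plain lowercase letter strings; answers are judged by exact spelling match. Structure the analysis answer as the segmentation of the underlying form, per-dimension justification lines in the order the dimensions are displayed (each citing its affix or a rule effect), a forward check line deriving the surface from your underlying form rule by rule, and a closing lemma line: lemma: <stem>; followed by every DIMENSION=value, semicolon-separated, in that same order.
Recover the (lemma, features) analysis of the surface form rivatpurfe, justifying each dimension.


underlying: riva-tp-ir-f-e
ASPECT=zo - signalled by the affix -tp
NUM=un - signalled by the affix -ir
TOR=so - signalled by the affix -e
RANK=ri - signalled by the affix -f
check: rivatpirfe -> rivatpurfe -> rivatpurfe
lemma: riva; ASPECT=zo; NUM=un; TOR=so; RANK=ri


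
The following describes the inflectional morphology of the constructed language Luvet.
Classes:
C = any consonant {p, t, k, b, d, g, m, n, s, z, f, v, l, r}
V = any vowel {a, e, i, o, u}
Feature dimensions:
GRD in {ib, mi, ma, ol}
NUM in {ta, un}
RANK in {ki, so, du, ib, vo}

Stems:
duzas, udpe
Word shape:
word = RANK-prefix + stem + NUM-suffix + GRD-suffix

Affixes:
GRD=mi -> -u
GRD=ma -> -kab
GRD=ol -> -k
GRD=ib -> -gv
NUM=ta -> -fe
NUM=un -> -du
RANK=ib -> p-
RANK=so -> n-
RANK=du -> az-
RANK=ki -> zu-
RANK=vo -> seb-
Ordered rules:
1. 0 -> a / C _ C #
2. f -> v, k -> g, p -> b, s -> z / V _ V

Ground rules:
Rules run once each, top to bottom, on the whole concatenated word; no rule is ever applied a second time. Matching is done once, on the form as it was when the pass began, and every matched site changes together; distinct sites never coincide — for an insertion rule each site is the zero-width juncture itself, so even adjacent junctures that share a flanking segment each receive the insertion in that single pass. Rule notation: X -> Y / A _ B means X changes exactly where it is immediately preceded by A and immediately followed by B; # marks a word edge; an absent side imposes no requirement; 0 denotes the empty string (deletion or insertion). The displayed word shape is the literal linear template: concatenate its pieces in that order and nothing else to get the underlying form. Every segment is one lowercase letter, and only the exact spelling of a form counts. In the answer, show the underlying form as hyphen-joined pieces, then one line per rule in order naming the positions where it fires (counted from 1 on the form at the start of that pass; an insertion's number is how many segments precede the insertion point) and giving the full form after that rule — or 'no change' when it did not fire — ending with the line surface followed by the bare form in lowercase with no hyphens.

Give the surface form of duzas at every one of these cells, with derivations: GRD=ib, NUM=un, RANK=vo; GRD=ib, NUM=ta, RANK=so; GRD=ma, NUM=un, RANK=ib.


cell GRD=ib, NUM=un, RANK=vo:
underlying: seb-duzas-du-gv
1. 0 -> a / C _ C #: inserts after position(s) 11: sebduzasdugav
2. f -> v, k -> g, p -> b, s -> z / V _ V: no change
surface: sebduzasdugav

cell GRD=ib, NUM=ta, RANK=so:
underlying: n-duzas-fe-gv
1. 0 -> a / C _ C #: inserts after position(s) 9: nduzasfegav
2. f -> v, k -> g, p -> b, s -> z / V _ V: no change
surface: nduzasfegav

cell GRD=ma, NUM=un, RANK=ib:
underlying: p-duzas-du-kab
1. 0 -> a / C _ C #: no change
2. f -> v, k -> g, p -> b, s -> z / V _ V: fires at position(s) 9: pduzasdugab
surface: pduzasdugab


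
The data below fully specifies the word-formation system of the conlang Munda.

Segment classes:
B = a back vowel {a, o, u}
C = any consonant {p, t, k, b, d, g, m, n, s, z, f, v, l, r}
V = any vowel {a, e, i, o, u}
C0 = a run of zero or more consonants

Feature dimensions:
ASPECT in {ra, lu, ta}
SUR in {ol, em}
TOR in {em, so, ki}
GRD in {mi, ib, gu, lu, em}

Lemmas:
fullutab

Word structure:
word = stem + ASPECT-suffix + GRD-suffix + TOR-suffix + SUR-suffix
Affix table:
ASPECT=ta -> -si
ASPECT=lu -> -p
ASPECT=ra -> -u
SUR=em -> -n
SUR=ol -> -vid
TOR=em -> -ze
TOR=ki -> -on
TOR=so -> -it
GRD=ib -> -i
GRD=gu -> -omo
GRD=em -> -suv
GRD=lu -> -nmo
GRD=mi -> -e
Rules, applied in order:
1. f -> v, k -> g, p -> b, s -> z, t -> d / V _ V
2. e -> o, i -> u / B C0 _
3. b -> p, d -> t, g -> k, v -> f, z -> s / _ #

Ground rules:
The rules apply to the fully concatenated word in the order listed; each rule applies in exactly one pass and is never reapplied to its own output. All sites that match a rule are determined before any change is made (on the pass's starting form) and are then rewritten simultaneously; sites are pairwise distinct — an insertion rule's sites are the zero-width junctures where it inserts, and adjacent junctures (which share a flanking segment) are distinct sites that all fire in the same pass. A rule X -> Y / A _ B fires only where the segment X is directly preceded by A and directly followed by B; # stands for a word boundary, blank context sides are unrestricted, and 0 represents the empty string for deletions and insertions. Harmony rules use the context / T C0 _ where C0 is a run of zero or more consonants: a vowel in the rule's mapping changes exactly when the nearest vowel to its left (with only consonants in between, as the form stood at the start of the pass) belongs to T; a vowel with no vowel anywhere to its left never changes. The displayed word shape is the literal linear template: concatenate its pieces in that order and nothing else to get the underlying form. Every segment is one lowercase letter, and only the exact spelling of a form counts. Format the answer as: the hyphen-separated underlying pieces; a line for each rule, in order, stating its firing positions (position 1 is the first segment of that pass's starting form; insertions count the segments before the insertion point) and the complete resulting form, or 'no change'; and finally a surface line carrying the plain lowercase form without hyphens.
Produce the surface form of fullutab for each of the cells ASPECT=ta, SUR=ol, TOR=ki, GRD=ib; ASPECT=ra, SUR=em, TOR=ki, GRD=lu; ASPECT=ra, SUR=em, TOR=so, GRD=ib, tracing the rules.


cell ASPECT=ta, SUR=ol, TOR=ki, GRD=ib:
underlying: fullutab-si-i-on-vid
1. f -> v, k -> g, p -> b, s -> z, t -> d / V _ V: fires at position(s) 6: fulludabsiionvid
2. e -> o, i -> u / B C0 _: fires at position(s) 10, 15: fulludabsuionvud
3. b -> p, d -> t, g -> k, v -> f, z -> s / _ #: fires at position(s) 16: fulludabsuionvut
surface: fulludabsuionvut

cell ASPECT=ra, SUR=em, TOR=ki, GRD=lu:
underlying: fullutab-u-nmo-on-n
1. f -> v, k -> g, p -> b, s -> z, t -> d / V _ V: fires at position(s) 6: fulludabunmoonn
2. e -> o, i -> u / B C0 _: no change
3. b -> p, d -> t, g -> k, v -> f, z -> s / _ #: no change
surface: fulludabunmoonn

cell ASPECT=ra, SUR=em, TOR=so, GRD=ib:
underlying: fullutab-u-i-it-n
1. f -> v, k -> g, p -> b, s -> z, t -> d / V _ V: fires at position(s) 6: fulludabuiitn
2. e -> o, i -> u / B C0 _: fires at position(s) 10: fulludabuuitn
3. b -> p, d -> t, g -> k, v -> f, z -> s / _ #: no change
surface: fulludabuuitn


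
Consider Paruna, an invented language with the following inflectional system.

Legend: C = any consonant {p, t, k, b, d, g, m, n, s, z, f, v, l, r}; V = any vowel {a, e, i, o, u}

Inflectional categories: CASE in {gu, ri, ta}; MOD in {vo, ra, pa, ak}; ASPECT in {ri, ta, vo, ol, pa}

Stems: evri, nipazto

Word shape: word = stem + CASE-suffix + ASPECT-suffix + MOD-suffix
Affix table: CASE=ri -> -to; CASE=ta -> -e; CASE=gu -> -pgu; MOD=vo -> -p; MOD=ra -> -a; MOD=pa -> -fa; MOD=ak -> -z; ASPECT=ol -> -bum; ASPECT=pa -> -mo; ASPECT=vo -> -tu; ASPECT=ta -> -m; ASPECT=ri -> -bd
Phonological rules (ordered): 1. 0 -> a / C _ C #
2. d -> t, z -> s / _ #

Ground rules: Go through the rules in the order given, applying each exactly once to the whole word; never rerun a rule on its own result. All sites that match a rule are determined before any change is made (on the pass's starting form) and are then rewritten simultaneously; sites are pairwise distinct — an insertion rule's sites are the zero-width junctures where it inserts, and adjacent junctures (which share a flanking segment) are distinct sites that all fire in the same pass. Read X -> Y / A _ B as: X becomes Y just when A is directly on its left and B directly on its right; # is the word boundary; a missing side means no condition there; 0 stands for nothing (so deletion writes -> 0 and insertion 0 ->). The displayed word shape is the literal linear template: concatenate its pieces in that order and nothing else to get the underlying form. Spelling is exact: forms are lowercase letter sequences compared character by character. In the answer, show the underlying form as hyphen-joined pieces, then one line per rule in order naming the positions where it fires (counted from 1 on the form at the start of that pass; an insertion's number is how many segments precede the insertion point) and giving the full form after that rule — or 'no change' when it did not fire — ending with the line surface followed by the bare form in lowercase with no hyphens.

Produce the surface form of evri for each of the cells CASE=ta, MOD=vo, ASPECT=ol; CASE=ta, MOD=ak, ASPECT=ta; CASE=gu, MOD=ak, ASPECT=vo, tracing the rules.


cell CASE=ta, MOD=vo, ASPECT=ol:
underlying: evri-e-bum-p
1. 0 -> a / C _ C #: inserts after position(s) 8: evriebumap
2. d -> t, z -> s / _ #: no change
surface: evriebumap

cell CASE=ta, MOD=ak, ASPECT=ta:
underlying: evri-e-m-z
1. 0 -> a / C _ C #: inserts after position(s) 6: evriemaz
2. d -> t, z -> s / _ #: fires at position(s) 8: evriemas
surface: evriemas

cell CASE=gu, MOD=ak, ASPECT=vo:
underlying: evri-pgu-tu-z
1. 0 -> a / C _ C #: no change
2. d -> t, z -> s / _ #: fires at position(s) 10: evripgutus
surface: evripgutus


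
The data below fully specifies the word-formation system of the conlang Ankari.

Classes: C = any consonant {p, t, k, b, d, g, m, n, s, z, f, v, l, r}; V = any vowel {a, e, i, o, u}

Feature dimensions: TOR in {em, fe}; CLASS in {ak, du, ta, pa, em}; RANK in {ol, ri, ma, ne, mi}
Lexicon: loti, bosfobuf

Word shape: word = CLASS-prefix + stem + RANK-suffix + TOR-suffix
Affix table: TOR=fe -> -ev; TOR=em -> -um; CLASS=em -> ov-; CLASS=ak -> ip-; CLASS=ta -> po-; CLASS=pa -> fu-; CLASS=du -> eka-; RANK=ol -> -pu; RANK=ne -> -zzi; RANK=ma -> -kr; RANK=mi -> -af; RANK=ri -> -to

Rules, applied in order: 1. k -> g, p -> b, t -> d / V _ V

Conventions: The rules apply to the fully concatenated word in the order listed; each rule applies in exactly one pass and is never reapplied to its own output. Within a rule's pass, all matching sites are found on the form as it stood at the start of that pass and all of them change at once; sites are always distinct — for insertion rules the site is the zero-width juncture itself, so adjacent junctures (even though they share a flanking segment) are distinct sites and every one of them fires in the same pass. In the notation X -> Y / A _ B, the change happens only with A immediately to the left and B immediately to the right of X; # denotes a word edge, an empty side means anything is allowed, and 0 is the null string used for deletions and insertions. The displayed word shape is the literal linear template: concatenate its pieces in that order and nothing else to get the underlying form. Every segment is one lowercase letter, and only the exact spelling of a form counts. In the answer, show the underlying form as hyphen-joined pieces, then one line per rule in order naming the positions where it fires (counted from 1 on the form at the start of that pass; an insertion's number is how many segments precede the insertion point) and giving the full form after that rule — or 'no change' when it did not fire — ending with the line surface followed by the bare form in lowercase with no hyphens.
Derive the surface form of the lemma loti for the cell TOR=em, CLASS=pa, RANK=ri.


underlying: fu-loti-to-um
1. k -> g, p -> b, t -> d / V _ V: fires at position(s) 5, 7: fulodidoum
surface: fulodidoum


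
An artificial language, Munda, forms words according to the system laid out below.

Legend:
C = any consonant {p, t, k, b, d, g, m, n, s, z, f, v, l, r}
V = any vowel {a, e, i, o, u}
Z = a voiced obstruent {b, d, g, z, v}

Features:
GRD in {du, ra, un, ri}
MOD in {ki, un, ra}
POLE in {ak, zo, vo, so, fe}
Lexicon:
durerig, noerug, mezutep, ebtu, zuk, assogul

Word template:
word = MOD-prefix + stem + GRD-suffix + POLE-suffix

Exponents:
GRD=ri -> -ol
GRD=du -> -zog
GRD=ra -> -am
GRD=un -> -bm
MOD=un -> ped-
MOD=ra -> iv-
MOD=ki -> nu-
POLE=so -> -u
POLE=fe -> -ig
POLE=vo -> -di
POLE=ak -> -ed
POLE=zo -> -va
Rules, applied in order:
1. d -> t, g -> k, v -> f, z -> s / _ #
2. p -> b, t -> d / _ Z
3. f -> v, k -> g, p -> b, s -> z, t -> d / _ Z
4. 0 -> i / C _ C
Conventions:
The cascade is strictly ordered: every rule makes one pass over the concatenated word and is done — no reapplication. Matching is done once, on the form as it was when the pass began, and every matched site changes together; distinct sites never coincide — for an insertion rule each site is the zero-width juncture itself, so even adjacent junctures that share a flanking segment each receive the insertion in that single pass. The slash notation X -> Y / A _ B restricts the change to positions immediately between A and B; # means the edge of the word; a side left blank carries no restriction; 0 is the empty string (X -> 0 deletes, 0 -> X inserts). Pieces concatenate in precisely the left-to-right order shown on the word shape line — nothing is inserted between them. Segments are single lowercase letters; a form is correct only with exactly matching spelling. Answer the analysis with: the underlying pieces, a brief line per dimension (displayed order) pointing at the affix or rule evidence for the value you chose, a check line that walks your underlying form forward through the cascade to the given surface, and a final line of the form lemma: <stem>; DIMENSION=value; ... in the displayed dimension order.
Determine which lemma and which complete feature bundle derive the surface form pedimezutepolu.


underlying: ped-mezutep-ol-u
GRD=ri - signalled by the affix -ol
MOD=un - signalled by the affix ped-
POLE=so - signalled by the affix -u
check: pedmezutepolu -> pedmezutepolu -> pedmezutepolu -> pedmezutepolu -> pedimezutepolu
lemma: mezutep; GRD=ri; MOD=un; POLE=so


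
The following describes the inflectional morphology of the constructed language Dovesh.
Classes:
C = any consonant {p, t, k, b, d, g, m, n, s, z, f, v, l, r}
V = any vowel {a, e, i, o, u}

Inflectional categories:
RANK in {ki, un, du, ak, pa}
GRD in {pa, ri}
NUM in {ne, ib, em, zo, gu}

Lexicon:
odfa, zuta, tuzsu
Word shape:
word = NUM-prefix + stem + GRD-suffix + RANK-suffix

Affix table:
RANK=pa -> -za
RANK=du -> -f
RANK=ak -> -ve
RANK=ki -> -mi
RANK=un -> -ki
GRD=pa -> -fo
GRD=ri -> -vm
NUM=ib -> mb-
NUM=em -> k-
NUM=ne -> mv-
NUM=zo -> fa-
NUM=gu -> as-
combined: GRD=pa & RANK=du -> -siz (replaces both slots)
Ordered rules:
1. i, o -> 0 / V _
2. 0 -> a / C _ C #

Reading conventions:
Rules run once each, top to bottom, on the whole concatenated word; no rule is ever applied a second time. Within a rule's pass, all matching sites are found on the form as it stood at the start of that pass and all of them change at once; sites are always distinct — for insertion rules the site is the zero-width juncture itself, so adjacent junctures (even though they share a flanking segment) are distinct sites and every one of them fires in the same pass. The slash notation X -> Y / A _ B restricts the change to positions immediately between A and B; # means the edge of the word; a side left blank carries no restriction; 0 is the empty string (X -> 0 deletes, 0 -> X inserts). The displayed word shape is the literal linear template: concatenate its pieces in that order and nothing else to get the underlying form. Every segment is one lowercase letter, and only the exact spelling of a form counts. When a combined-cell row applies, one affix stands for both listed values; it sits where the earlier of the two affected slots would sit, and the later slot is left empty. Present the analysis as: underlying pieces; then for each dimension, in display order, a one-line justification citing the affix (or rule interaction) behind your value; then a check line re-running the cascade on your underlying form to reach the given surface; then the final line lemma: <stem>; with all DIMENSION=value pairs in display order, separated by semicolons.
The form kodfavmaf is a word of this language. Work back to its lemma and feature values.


underlying: k-odfa-vm-f
RANK=du - signalled by the affix -f
GRD=ri - signalled by the affix -vm
NUM=em - signalled by the affix k-
check: kodfavmf -> kodfavmf -> kodfavmaf
lemma: odfa; RANK=du; GRD=ri; NUM=em


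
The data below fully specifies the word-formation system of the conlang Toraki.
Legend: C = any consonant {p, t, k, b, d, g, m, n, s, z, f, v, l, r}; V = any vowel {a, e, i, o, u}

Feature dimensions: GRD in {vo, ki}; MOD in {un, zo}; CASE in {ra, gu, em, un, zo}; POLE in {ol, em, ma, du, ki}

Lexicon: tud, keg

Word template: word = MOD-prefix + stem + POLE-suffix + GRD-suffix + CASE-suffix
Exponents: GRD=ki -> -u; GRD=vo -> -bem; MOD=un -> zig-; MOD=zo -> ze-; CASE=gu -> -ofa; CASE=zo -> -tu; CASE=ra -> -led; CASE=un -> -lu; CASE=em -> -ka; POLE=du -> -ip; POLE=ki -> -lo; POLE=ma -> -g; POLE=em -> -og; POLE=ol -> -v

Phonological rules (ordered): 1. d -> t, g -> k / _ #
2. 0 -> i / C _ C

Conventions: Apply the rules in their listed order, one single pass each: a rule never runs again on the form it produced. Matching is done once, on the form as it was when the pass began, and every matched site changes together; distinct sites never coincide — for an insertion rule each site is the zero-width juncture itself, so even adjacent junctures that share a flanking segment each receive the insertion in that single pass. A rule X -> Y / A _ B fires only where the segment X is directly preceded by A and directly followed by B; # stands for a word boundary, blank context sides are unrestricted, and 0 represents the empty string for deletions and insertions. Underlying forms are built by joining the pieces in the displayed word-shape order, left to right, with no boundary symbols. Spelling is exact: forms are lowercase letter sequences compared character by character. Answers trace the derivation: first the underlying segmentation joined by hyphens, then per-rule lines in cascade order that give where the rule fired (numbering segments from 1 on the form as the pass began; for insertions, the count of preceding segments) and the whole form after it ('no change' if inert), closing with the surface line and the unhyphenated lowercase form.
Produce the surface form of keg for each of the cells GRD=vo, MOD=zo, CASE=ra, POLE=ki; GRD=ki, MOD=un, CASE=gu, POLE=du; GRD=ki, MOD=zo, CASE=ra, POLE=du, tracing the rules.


cell GRD=vo, MOD=zo, CASE=ra, POLE=ki:
underlying: ze-keg-lo-bem-led
1. d -> t, g -> k / _ #: fires at position(s) 13: zekeglobemlet
2. 0 -> i / C _ C: inserts after position(s) 5, 10: zekegilobemilet
surface: zekegilobemilet

cell GRD=ki, MOD=un, CASE=gu, POLE=du:
underlying: zig-keg-ip-u-ofa
1. d -> t, g -> k / _ #: no change
2. 0 -> i / C _ C: inserts after position(s) 3: zigikegipuofa
surface: zigikegipuofa

cell GRD=ki, MOD=zo, CASE=ra, POLE=du:
underlying: ze-keg-ip-u-led
1. d -> t, g -> k / _ #: fires at position(s) 11: zekegipulet
2. 0 -> i / C _ C: no change
surface: zekegipulet


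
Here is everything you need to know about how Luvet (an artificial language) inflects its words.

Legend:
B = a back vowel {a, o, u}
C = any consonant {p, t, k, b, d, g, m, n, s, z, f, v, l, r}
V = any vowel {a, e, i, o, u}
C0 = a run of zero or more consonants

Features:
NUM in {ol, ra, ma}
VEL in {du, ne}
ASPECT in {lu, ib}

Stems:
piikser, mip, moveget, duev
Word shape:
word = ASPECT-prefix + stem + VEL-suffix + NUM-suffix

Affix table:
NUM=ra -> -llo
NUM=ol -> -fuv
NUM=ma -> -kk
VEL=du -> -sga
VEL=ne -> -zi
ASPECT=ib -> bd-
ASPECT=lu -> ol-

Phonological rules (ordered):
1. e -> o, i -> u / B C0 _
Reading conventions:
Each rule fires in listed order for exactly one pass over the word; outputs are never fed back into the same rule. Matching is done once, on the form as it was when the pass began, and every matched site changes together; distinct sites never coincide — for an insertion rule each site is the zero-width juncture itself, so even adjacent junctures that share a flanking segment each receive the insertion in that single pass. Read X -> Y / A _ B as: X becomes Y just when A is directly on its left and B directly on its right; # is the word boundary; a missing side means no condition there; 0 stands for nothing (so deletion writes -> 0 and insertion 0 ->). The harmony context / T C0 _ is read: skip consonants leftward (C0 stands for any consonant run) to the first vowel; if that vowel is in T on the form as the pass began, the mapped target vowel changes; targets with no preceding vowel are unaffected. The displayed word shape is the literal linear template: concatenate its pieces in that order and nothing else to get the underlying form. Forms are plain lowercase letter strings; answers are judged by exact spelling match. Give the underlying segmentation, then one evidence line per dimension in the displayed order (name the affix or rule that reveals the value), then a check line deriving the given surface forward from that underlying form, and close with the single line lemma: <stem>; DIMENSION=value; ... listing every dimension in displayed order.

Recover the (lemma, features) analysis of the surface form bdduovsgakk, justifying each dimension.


underlying: bd-duev-sga-kk
NUM=ma - signalled by the affix -kk
VEL=du - signalled by the affix -sga
ASPECT=ib - signalled by the affix bd-
check: bdduevsgakk -> bdduovsgakk
lemma: duev; NUM=ma; VEL=du; ASPECT=ib
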